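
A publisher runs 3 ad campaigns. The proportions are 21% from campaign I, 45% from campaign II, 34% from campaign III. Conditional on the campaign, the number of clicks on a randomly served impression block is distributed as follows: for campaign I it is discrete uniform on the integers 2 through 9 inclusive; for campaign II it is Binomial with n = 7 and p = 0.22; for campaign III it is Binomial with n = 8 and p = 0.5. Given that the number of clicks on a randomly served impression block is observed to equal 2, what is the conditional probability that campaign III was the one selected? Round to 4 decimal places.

Likelihoods P(X=2 | ·): I: 0.125; II: 0.293452; III: 0.109375.
Posterior ∝ prior × likelihood. Numerator for III: 0.34·0.109375 = 0.0371875.
Normalizing constant: 0.21·0.125 + 0.45·0.293452 + 0.34·0.109375 = 0.195491.
P(III | observation) = 0.0371875 / 0.195491 = 0.190226.

0.1902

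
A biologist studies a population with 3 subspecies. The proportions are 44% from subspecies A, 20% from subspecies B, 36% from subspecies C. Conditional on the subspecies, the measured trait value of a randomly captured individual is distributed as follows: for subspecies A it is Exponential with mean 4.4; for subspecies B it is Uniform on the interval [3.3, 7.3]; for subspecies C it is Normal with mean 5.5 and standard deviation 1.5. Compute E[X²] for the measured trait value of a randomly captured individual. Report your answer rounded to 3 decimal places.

34.621

For each component E[X²] = Var + (mean)², giving A: 38.72; B: 29.4233; C: 32.5.
Overall E[X²] = 0.44·38.72 + 0.2·29.4233 + 0.36·32.5 = 34.6215.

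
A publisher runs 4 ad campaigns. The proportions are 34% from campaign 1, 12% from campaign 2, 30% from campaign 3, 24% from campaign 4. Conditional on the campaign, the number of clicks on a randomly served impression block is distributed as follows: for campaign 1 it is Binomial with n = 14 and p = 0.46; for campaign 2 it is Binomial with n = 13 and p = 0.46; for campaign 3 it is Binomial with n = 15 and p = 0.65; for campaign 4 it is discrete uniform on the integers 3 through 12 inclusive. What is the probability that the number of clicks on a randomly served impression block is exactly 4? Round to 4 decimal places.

0.0718

Conditional on each campaign, P(X = 4): 1: 0.0944937; 2: 0.124992; 3: 0.00235253; 4: 0.1.
By total probability, P(X = 4) = 0.34·0.0944937 + 0.12·0.124992 + 0.3·0.00235253 + 0.24·0.1 = 0.0718326.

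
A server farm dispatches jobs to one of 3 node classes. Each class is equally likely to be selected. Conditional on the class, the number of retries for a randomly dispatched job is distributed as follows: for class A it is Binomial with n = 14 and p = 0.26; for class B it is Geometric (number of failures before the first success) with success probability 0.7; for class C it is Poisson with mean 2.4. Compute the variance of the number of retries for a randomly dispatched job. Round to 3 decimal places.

Per component, A: μ=3.64, E[X²]=15.9432; B: μ=0.428571, E[X²]=0.795918; C: μ=2.4, E[X²]=8.16.
E[X] = 0.333333·3.64 + 0.333333·0.428571 + 0.333333·2.4 = 2.15619.
E[X²] = 0.333333·15.9432 + 0.333333·0.795918 + 0.333333·8.16 = 8.29971.
Var(X) = E[X²] − (E[X])² = 8.29971 − 4.64916 = 3.65055.

3.651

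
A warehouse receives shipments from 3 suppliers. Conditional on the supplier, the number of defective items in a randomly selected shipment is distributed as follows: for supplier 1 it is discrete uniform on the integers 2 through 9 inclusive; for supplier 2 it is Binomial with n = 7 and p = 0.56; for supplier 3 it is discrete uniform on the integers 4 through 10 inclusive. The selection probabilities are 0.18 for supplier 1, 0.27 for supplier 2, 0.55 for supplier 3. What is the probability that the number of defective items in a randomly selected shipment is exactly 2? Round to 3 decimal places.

Conditional on each supplier, P(X = 2): 1: 0.125; 2: 0.108607; 3: 0.
By total probability, P(X = 2) = 0.18·0.125 + 0.27·0.108607 + 0.55·0 = 0.051824.

0.052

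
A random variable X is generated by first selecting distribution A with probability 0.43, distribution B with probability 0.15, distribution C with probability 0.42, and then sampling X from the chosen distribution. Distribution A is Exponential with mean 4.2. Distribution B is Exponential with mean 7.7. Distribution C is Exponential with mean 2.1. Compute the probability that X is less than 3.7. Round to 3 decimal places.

Conditional on each component, P(X < 3.7): A: 0.585612; B: 0.381538; C: 0.828283.
By total probability, P(X < 3.7) = 0.43·0.585612 + 0.15·0.381538 + 0.42·0.828283 = 0.656922.

0.657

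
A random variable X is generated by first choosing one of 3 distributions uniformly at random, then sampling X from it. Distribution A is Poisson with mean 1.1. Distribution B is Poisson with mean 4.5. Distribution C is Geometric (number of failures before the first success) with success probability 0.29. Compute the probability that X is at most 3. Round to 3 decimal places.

0.687

Conditional on each component, P(X ≤ 3): A: 0.974258; B: 0.342296; C: 0.745883.
By total probability, P(X ≤ 3) = 0.333333·0.974258 + 0.333333·0.342296 + 0.333333·0.745883 = 0.687479.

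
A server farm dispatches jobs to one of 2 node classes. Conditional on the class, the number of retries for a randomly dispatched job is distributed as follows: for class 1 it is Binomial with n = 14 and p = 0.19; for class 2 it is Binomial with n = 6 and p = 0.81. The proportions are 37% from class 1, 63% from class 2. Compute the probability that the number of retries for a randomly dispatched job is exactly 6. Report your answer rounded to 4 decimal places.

Conditional on each class, P(X = 6): 1: 0.0261792; 2: 0.28243.
By total probability, P(X = 6) = 0.37·0.0261792 + 0.63·0.28243 = 0.187617.

0.1876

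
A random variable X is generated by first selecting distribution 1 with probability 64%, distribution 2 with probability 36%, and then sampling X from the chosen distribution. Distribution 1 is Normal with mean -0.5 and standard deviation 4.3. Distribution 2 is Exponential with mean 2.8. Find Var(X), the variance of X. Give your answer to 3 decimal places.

Per component, 1: μ=-0.5, E[X²]=18.74; 2: μ=2.8, E[X²]=15.68.
E[X] = 0.64·-0.5 + 0.36·2.8 = 0.688.
E[X²] = 0.64·18.74 + 0.36·15.68 = 17.6384.
Var(X) = E[X²] − (E[X])² = 17.6384 − 0.473344 = 17.1651.

17.165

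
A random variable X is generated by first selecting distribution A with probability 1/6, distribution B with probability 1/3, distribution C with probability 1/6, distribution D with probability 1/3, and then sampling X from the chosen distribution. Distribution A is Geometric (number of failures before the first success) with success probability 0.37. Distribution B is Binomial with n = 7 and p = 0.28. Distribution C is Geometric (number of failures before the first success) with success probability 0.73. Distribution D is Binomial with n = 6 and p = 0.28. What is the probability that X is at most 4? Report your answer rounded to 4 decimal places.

Conditional on each component, P(X ≤ 4): A: 0.900756; B: 0.9787; C: 0.998565; D: 0.992083.
By total probability, P(X ≤ 4) = 0.166667·0.900756 + 0.333333·0.9787 + 0.166667·0.998565 + 0.333333·0.992083 = 0.973481.

0.9735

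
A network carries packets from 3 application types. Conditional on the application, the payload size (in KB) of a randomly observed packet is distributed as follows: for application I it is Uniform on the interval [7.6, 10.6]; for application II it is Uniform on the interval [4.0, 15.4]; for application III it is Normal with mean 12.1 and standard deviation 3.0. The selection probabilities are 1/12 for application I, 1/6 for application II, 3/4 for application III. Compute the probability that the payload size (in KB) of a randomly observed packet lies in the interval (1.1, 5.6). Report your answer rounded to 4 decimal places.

0.0346

Conditional on each application, P(1.1 < X < 5.6): I: 0; II: 0.140351; III: 0.0150073.
By total probability, P(1.1 < X < 5.6) = 0.0833333·0 + 0.166667·0.140351 + 0.75·0.0150073 = 0.0346473.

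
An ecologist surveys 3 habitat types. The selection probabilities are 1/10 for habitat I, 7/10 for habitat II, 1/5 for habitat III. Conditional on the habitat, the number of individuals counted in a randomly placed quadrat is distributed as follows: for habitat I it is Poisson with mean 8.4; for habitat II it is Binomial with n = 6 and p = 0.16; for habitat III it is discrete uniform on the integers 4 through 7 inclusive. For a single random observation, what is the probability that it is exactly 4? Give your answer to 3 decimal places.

0.060

Conditional on each habitat, P(X = 4): I: 0.0466479; II: 0.00693633; III: 0.25.
By total probability, P(X = 4) = 0.1·0.0466479 + 0.7·0.00693633 + 0.2·0.25 = 0.0595202.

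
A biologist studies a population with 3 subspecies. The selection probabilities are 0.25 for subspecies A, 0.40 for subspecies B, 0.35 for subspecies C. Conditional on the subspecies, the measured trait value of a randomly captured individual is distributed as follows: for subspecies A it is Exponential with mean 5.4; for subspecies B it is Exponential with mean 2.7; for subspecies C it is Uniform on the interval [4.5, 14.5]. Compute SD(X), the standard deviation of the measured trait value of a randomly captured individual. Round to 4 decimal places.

4.6686

Per component, A: μ=5.4, E[X²]=58.32; B: μ=2.7, E[X²]=14.58; C: μ=9.5, E[X²]=98.5833.
E[X] = 0.25·5.4 + 0.4·2.7 + 0.35·9.5 = 5.755.
E[X²] = 0.25·58.32 + 0.4·14.58 + 0.35·98.5833 = 54.9162.
Var(X) = E[X²] − (E[X])² = 54.9162 − 33.12 = 21.7961.
SD(X) = √21.7961 = 4.66863.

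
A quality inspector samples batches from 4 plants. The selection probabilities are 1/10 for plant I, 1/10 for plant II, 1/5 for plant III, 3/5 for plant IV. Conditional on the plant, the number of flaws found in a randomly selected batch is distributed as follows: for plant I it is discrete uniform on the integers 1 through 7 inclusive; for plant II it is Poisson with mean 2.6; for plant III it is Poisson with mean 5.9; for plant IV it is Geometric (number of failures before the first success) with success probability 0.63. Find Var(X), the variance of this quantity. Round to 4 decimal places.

Per component, I: μ=4, E[X²]=20; II: μ=2.6, E[X²]=9.36; III: μ=5.9, E[X²]=40.71; IV: μ=0.587302, E[X²]=1.27715.
E[X] = 0.1·4 + 0.1·2.6 + 0.2·5.9 + 0.6·0.587302 = 2.19238.
E[X²] = 0.1·20 + 0.1·9.36 + 0.2·40.71 + 0.6·1.27715 = 11.8443.
Var(X) = E[X²] − (E[X])² = 11.8443 − 4.80653 = 7.03775.

7.0378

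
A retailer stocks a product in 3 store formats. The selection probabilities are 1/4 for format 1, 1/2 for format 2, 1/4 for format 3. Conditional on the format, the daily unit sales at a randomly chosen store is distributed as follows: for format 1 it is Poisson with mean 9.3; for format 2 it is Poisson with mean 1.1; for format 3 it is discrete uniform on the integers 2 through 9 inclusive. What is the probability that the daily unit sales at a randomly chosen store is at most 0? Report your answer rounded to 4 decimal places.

0.1665

Conditional on each format, P(X ≤ 0): 1: 9.14242e-05; 2: 0.332871; 3: 0.
By total probability, P(X ≤ 0) = 0.25·9.14242e-05 + 0.5·0.332871 + 0.25·0 = 0.166458.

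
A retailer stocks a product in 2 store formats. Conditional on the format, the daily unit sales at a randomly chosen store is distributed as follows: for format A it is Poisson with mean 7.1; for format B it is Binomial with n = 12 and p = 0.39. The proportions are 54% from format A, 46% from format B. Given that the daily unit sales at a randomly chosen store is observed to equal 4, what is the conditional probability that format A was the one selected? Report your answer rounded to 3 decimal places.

Likelihoods P(X=4 | ·): A: 0.0873638; B: 0.219534.
Posterior ∝ prior × likelihood. Numerator for A: 0.54·0.0873638 = 0.0471764.
Normalizing constant: 0.54·0.0873638 + 0.46·0.219534 = 0.148162.
P(A | observation) = 0.0471764 / 0.148162 = 0.318411.

0.318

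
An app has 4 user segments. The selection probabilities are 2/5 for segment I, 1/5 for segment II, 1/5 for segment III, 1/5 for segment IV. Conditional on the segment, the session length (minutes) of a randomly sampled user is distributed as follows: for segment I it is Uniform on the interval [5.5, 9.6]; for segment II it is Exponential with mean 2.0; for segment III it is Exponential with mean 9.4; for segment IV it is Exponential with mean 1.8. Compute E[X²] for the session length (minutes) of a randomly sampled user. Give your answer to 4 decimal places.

61.6013

For each component E[X²] = Var + (mean)², giving I: 58.4033; II: 8; III: 176.72; IV: 6.48.
Overall E[X²] = 0.4·58.4033 + 0.2·8 + 0.2·176.72 + 0.2·6.48 = 61.6013.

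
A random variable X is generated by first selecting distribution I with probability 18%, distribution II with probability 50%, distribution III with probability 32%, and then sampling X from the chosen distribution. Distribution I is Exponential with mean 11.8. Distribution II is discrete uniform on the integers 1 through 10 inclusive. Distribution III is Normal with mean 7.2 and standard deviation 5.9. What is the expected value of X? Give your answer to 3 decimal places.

7.178

Component means — I: 11.8; II: 5.5; III: 7.2.
E[X] = 0.18·11.8 + 0.5·5.5 + 0.32·7.2 = 7.178.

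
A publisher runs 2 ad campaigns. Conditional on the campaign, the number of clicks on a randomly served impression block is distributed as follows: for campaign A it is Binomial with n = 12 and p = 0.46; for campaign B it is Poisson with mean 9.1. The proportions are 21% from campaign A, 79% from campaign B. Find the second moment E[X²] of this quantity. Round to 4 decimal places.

For each component E[X²] = Var + (mean)², giving A: 33.4512; B: 91.91.
Overall E[X²] = 0.21·33.4512 + 0.79·91.91 = 79.6337.

79.6337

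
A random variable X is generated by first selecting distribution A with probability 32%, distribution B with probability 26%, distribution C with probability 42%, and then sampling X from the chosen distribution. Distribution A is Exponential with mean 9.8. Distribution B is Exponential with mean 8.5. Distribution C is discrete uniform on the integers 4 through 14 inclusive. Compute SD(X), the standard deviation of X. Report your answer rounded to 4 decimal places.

7.3465

Per component, A: μ=9.8, E[X²]=192.08; B: μ=8.5, E[X²]=144.5; C: μ=9, E[X²]=91.
E[X] = 0.32·9.8 + 0.26·8.5 + 0.42·9 = 9.126.
E[X²] = 0.32·192.08 + 0.26·144.5 + 0.42·91 = 137.256.
Var(X) = E[X²] − (E[X])² = 137.256 − 83.2839 = 53.9717.
SD(X) = √53.9717 = 7.34655.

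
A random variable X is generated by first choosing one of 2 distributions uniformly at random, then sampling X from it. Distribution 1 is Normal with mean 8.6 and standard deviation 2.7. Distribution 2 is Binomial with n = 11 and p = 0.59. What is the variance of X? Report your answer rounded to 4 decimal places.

Per component, 1: μ=8.6, E[X²]=81.25; 2: μ=6.49, E[X²]=44.781.
E[X] = 0.5·8.6 + 0.5·6.49 = 7.545.
E[X²] = 0.5·81.25 + 0.5·44.781 = 63.0155.
Var(X) = E[X²] − (E[X])² = 63.0155 − 56.927 = 6.08847.

6.0885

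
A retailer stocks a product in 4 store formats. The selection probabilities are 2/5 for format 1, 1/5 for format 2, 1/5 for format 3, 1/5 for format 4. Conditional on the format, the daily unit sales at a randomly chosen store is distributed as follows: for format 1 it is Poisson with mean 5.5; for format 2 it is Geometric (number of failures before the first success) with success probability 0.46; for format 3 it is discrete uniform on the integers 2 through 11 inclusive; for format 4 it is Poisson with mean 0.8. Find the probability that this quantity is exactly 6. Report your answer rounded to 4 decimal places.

Conditional on each format, P(X = 6): 1: 0.157117; 2: 0.0114057; 3: 0.1; 4: 0.000163596.
By total probability, P(X = 6) = 0.4·0.157117 + 0.2·0.0114057 + 0.2·0.1 + 0.2·0.000163596 = 0.0851608.

0.0852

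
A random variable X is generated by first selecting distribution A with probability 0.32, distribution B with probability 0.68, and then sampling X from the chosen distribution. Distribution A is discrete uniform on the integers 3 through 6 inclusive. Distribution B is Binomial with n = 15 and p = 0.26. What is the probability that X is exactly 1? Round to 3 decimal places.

0.039

Conditional on each component, P(X = 1): A: 0; B: 0.0575849.
By total probability, P(X = 1) = 0.32·0 + 0.68·0.0575849 = 0.0391577.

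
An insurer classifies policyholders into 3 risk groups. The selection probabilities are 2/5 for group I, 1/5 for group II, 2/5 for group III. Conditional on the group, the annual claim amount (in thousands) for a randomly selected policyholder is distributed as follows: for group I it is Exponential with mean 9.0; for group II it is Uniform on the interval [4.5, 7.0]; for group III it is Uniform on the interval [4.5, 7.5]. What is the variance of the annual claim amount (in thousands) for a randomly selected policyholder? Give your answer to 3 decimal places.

35.094

Per component, I: μ=9, E[X²]=162; II: μ=5.75, E[X²]=33.5833; III: μ=6, E[X²]=36.75.
E[X] = 0.4·9 + 0.2·5.75 + 0.4·6 = 7.15.
E[X²] = 0.4·162 + 0.2·33.5833 + 0.4·36.75 = 86.2167.
Var(X) = E[X²] − (E[X])² = 86.2167 − 51.1225 = 35.0942.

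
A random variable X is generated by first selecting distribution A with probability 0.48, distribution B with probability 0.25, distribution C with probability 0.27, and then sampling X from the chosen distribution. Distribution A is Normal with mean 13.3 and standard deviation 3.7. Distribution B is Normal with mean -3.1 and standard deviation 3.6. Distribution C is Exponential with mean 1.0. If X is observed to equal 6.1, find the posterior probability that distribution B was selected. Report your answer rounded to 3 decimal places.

Likelihoods f(6.1 | ·): A: 0.0162344; B: 0.00423105; C: 0.00224287.
Posterior ∝ prior × likelihood. Numerator for B: 0.25·0.00423105 = 0.00105776.
Normalizing constant: 0.48·0.0162344 + 0.25·0.00423105 + 0.27·0.00224287 = 0.00945584.
P(B | observation) = 0.00105776 / 0.00945584 = 0.111863.

0.112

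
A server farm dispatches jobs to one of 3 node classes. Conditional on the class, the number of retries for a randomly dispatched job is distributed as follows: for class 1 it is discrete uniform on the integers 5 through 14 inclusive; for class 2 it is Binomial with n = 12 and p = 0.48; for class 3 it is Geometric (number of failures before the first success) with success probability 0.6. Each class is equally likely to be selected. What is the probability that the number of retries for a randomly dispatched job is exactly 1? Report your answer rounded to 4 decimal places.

0.0814

Conditional on each class, P(X = 1): 1: 0; 2: 0.00432971; 3: 0.24.
By total probability, P(X = 1) = 0.333333·0 + 0.333333·0.00432971 + 0.333333·0.24 = 0.0814432.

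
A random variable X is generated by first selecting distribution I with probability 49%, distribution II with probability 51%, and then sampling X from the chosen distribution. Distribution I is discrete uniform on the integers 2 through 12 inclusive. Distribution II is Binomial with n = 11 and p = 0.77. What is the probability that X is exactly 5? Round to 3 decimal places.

0.054

Conditional on each component, P(X = 5): I: 0.0909091; II: 0.0185124.
By total probability, P(X = 5) = 0.49·0.0909091 + 0.51·0.0185124 = 0.0539868.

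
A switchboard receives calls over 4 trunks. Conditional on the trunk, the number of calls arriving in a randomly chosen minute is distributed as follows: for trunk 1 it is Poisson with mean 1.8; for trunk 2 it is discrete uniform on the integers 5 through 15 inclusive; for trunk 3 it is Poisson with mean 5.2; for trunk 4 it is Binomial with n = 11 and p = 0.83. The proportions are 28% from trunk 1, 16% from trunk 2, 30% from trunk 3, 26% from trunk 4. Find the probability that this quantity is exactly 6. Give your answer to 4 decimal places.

Conditional on each trunk, P(X = 6): 1: 0.00780859; 2: 0.0909091; 3: 0.15148; 4: 0.0214464.
By total probability, P(X = 6) = 0.28·0.00780859 + 0.16·0.0909091 + 0.3·0.15148 + 0.26·0.0214464 = 0.067752.

0.0678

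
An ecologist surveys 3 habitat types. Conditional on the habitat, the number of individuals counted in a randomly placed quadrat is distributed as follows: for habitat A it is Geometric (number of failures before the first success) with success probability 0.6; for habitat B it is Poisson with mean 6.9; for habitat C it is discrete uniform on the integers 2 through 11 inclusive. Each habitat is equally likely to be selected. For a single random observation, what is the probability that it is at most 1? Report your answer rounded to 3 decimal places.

0.283

Conditional on each habitat, P(X ≤ 1): A: 0.84; B: 0.0079615; C: 0.
By total probability, P(X ≤ 1) = 0.333333·0.84 + 0.333333·0.0079615 + 0.333333·0 = 0.282654.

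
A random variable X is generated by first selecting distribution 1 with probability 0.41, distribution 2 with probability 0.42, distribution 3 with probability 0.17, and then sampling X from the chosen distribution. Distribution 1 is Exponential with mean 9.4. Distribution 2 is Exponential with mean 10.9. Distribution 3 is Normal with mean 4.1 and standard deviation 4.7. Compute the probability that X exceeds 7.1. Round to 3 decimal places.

0.456

Conditional on each component, P(X > 7.1): 1: 0.469861; 2: 0.521328; 3: 0.26164.
By total probability, P(X > 7.1) = 0.41·0.469861 + 0.42·0.521328 + 0.17·0.26164 = 0.456079.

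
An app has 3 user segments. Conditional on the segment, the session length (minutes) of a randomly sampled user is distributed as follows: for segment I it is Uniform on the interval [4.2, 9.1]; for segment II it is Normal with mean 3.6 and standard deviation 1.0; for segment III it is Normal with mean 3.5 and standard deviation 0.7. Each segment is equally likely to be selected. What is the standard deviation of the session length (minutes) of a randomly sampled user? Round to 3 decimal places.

1.817

Per component, I: μ=6.65, E[X²]=46.2233; II: μ=3.6, E[X²]=13.96; III: μ=3.5, E[X²]=12.74.
E[X] = 0.333333·6.65 + 0.333333·3.6 + 0.333333·3.5 = 4.58333.
E[X²] = 0.333333·46.2233 + 0.333333·13.96 + 0.333333·12.74 = 24.3078.
Var(X) = E[X²] − (E[X])² = 24.3078 − 21.0069 = 3.30083.
SD(X) = √3.30083 = 1.81682.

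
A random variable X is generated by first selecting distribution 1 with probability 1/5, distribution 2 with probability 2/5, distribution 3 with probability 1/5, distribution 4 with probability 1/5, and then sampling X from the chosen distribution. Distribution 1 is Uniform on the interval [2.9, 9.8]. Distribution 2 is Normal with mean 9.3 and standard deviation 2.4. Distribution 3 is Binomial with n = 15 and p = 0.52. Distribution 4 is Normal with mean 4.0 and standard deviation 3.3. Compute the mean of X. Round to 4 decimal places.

Component means — 1: 6.35; 2: 9.3; 3: 7.8; 4: 4.
E[X] = 0.2·6.35 + 0.4·9.3 + 0.2·7.8 + 0.2·4 = 7.35.

7.3500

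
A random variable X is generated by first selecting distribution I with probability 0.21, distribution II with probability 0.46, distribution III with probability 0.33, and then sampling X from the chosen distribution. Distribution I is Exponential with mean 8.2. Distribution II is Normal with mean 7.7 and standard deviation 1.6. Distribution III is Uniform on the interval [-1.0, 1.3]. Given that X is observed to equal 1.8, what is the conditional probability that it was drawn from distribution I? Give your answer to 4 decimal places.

0.9938

Likelihoods f(1.8 | ·): I: 0.0979159; II: 0.000278033; III: 0.
Posterior ∝ prior × likelihood. Numerator for I: 0.21·0.0979159 = 0.0205623.
Normalizing constant: 0.21·0.0979159 + 0.46·0.000278033 + 0.33·0 = 0.0206902.
P(I | observation) = 0.0205623 / 0.0206902 = 0.993819.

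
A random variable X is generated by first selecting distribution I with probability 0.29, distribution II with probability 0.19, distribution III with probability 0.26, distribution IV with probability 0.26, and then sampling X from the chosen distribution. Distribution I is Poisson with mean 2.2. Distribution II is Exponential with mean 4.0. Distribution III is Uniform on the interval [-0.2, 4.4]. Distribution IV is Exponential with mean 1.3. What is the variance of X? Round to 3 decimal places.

Per component, I: μ=2.2, E[X²]=7.04; II: μ=4, E[X²]=32; III: μ=2.1, E[X²]=6.17333; IV: μ=1.3, E[X²]=3.38.
E[X] = 0.29·2.2 + 0.19·4 + 0.26·2.1 + 0.26·1.3 = 2.282.
E[X²] = 0.29·7.04 + 0.19·32 + 0.26·6.17333 + 0.26·3.38 = 10.6055.
Var(X) = E[X²] − (E[X])² = 10.6055 − 5.20752 = 5.39794.

5.398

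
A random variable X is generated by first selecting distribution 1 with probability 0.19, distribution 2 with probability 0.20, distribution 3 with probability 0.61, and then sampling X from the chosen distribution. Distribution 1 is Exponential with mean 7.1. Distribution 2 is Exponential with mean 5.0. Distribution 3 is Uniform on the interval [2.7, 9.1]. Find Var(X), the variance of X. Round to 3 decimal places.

17.093

Per component, 1: μ=7.1, E[X²]=100.82; 2: μ=5, E[X²]=50; 3: μ=5.9, E[X²]=38.2233.
E[X] = 0.19·7.1 + 0.2·5 + 0.61·5.9 = 5.948.
E[X²] = 0.19·100.82 + 0.2·50 + 0.61·38.2233 = 52.472.
Var(X) = E[X²] − (E[X])² = 52.472 − 35.3787 = 17.0933.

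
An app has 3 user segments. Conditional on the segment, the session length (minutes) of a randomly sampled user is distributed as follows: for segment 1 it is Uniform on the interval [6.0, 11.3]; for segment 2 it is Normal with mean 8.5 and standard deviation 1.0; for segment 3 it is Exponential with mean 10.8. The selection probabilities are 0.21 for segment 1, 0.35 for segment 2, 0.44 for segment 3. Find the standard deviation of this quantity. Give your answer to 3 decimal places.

7.308

Per component, 1: μ=8.65, E[X²]=77.1633; 2: μ=8.5, E[X²]=73.25; 3: μ=10.8, E[X²]=233.28.
E[X] = 0.21·8.65 + 0.35·8.5 + 0.44·10.8 = 9.5435.
E[X²] = 0.21·77.1633 + 0.35·73.25 + 0.44·233.28 = 144.485.
Var(X) = E[X²] − (E[X])² = 144.485 − 91.0784 = 53.4066.
SD(X) = √53.4066 = 7.30798.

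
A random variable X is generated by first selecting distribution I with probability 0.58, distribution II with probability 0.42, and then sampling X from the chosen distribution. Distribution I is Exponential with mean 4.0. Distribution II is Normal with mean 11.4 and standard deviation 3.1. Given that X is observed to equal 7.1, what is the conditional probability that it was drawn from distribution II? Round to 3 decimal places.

0.457

Likelihoods f(7.1 | ·): I: 0.0423709; II: 0.0491755.
Posterior ∝ prior × likelihood. Numerator for II: 0.42·0.0491755 = 0.0206537.
Normalizing constant: 0.58·0.0423709 + 0.42·0.0491755 = 0.0452288.
P(II | observation) = 0.0206537 / 0.0452288 = 0.45665.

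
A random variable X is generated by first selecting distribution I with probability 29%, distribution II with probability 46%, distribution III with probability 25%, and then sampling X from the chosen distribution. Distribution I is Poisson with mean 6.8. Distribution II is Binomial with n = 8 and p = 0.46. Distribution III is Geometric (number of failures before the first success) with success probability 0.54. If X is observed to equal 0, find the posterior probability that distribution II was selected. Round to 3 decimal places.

Likelihoods P(X=0 | ·): I: 0.00111378; II: 0.0072302; III: 0.54.
Posterior ∝ prior × likelihood. Numerator for II: 0.46·0.0072302 = 0.00332589.
Normalizing constant: 0.29·0.00111378 + 0.46·0.0072302 + 0.25·0.54 = 0.138649.
P(II | observation) = 0.00332589 / 0.138649 = 0.0239879.

0.024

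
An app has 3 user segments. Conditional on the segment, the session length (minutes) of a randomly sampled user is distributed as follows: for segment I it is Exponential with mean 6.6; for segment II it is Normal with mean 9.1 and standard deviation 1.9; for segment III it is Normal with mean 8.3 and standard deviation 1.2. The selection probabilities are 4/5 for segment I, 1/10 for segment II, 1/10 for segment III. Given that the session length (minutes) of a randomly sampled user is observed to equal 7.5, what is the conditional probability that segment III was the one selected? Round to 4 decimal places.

Likelihoods f(7.5 | ·): I: 0.048634; II: 0.147288; III: 0.266207.
Posterior ∝ prior × likelihood. Numerator for III: 0.1·0.266207 = 0.0266207.
Normalizing constant: 0.8·0.048634 + 0.1·0.147288 + 0.1·0.266207 = 0.0802567.
P(III | observation) = 0.0266207 / 0.0802567 = 0.331694.

0.3317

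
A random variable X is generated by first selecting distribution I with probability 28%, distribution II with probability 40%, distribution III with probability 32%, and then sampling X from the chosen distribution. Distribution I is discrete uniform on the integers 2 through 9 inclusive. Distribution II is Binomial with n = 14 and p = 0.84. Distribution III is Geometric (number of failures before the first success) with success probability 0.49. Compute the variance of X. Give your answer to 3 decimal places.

Per component, I: μ=5.5, E[X²]=35.5; II: μ=11.76, E[X²]=140.179; III: μ=1.04082, E[X²]=3.20741.
E[X] = 0.28·5.5 + 0.4·11.76 + 0.32·1.04082 = 6.57706.
E[X²] = 0.28·35.5 + 0.4·140.179 + 0.32·3.20741 = 67.0381.
Var(X) = E[X²] − (E[X])² = 67.0381 − 43.2577 = 23.7803.

23.780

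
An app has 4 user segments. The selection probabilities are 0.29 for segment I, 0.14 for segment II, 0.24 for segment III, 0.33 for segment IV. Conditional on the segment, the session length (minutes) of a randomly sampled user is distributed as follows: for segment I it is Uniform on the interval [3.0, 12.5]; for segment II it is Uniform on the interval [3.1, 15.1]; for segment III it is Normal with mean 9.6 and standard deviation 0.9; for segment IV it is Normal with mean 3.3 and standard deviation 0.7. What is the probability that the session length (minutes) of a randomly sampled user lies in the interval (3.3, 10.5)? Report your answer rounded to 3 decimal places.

0.671

Conditional on each segment, P(3.3 < X < 10.5): I: 0.757895; II: 0.6; III: 0.841345; IV: 0.5.
By total probability, P(3.3 < X < 10.5) = 0.29·0.757895 + 0.14·0.6 + 0.24·0.841345 + 0.33·0.5 = 0.670712.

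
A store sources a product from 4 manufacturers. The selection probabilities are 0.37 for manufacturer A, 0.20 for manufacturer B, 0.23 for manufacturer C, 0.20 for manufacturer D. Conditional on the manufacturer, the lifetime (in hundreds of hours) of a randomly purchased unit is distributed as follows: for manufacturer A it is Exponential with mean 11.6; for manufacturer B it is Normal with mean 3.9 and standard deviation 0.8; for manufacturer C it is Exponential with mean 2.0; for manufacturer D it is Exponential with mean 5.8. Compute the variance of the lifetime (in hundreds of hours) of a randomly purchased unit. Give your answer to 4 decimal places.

Per component, A: μ=11.6, E[X²]=269.12; B: μ=3.9, E[X²]=15.85; C: μ=2, E[X²]=8; D: μ=5.8, E[X²]=67.28.
E[X] = 0.37·11.6 + 0.2·3.9 + 0.23·2 + 0.2·5.8 = 6.692.
E[X²] = 0.37·269.12 + 0.2·15.85 + 0.23·8 + 0.2·67.28 = 118.04.
Var(X) = E[X²] − (E[X])² = 118.04 − 44.7829 = 73.2575.

73.2575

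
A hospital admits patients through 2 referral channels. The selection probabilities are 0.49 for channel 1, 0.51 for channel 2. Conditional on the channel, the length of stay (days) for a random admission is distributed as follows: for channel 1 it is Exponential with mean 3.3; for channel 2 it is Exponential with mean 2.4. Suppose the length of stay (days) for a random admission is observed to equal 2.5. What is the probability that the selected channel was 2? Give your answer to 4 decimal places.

Likelihoods f(2.5 | ·): 1: 0.142061; 2: 0.147028.
Posterior ∝ prior × likelihood. Numerator for 2: 0.51·0.147028 = 0.074984.
Normalizing constant: 0.49·0.142061 + 0.51·0.147028 = 0.144594.
P(2 | observation) = 0.074984 / 0.144594 = 0.518583.

0.5186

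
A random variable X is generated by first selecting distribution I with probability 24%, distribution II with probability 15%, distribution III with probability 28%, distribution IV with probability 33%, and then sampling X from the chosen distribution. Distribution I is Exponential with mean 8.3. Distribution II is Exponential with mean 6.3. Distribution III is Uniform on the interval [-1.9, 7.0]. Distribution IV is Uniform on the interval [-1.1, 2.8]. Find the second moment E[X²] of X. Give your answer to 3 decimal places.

For each component E[X²] = Var + (mean)², giving I: 137.78; II: 79.38; III: 13.1033; IV: 1.99.
Overall E[X²] = 0.24·137.78 + 0.15·79.38 + 0.28·13.1033 + 0.33·1.99 = 49.2998.

49.300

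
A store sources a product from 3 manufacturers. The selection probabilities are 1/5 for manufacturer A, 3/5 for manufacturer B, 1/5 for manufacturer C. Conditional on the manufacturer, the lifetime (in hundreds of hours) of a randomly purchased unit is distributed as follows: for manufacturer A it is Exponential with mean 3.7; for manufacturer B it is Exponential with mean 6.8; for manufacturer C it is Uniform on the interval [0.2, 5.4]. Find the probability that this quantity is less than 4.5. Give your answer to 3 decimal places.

Conditional on each manufacturer, P(X < 4.5): A: 0.703651; B: 0.48406; C: 0.826923.
By total probability, P(X < 4.5) = 0.2·0.703651 + 0.6·0.48406 + 0.2·0.826923 = 0.596551.

0.597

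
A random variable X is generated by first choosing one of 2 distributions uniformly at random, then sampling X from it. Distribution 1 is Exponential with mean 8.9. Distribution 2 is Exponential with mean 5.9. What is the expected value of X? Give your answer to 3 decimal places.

7.400

Component means — 1: 8.9; 2: 5.9.
E[X] = 0.5·8.9 + 0.5·5.9 = 7.4.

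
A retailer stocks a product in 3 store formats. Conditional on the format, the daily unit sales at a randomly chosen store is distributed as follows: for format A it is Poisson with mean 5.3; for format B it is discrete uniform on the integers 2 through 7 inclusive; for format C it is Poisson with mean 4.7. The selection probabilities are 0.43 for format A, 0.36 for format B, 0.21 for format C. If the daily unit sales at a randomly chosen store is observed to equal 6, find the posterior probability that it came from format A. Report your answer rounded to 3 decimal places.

0.427

Likelihoods P(X=6 | ·): A: 0.15366; B: 0.166667; C: 0.136167.
Posterior ∝ prior × likelihood. Numerator for A: 0.43·0.15366 = 0.066074.
Normalizing constant: 0.43·0.15366 + 0.36·0.166667 + 0.21·0.136167 = 0.154669.
P(A | observation) = 0.066074 / 0.154669 = 0.427196.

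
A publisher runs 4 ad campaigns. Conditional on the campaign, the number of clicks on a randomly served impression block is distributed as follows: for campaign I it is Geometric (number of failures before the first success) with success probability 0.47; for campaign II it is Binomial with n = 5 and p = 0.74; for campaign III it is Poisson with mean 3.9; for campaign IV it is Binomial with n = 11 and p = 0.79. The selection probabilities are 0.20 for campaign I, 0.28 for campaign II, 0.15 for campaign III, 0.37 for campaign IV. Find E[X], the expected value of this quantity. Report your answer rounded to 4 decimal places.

5.0618

Component means — I: 1.12766; II: 3.7; III: 3.9; IV: 8.69.
E[X] = 0.2·1.12766 + 0.28·3.7 + 0.15·3.9 + 0.37·8.69 = 5.06183.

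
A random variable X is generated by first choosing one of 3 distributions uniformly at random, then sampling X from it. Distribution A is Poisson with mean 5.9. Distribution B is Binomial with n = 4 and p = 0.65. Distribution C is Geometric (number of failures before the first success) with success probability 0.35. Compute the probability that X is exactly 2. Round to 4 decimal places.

Conditional on each component, P(X = 2): A: 0.04768; B: 0.310537; C: 0.147875.
By total probability, P(X = 2) = 0.333333·0.04768 + 0.333333·0.310537 + 0.333333·0.147875 = 0.168698.

0.1687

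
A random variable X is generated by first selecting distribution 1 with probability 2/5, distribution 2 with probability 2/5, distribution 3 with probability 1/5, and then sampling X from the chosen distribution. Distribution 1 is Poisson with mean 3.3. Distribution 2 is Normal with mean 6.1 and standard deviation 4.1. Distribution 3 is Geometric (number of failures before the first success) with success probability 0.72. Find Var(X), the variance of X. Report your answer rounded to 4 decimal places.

Per component, 1: μ=3.3, E[X²]=14.19; 2: μ=6.1, E[X²]=54.02; 3: μ=0.388889, E[X²]=0.691358.
E[X] = 0.4·3.3 + 0.4·6.1 + 0.2·0.388889 = 3.83778.
E[X²] = 0.4·14.19 + 0.4·54.02 + 0.2·0.691358 = 27.4223.
Var(X) = E[X²] − (E[X])² = 27.4223 − 14.7285 = 12.6937.

12.6937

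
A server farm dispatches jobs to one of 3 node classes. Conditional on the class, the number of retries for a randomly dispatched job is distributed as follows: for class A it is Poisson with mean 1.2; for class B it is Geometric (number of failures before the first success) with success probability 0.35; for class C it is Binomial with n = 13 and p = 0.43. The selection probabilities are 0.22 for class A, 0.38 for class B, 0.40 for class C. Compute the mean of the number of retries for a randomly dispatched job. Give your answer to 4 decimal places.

Component means — A: 1.2; B: 1.85714; C: 5.59.
E[X] = 0.22·1.2 + 0.38·1.85714 + 0.4·5.59 = 3.20571.

3.2057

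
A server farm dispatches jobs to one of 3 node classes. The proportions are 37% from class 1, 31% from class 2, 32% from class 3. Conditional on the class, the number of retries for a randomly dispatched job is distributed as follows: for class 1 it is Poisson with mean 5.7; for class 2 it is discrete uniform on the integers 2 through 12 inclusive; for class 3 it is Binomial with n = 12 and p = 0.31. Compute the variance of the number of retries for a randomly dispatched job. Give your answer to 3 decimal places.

Per component, 1: μ=5.7, E[X²]=38.19; 2: μ=7, E[X²]=59; 3: μ=3.72, E[X²]=16.4052.
E[X] = 0.37·5.7 + 0.31·7 + 0.32·3.72 = 5.4694.
E[X²] = 0.37·38.19 + 0.31·59 + 0.32·16.4052 = 37.67.
Var(X) = E[X²] − (E[X])² = 37.67 − 29.9143 = 7.75563.

7.756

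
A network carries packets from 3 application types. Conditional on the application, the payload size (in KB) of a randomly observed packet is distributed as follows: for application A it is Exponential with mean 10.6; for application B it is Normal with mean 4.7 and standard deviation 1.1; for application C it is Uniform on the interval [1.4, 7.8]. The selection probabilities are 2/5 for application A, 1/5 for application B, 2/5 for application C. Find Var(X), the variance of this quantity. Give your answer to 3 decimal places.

Per component, A: μ=10.6, E[X²]=224.72; B: μ=4.7, E[X²]=23.3; C: μ=4.6, E[X²]=24.5733.
E[X] = 0.4·10.6 + 0.2·4.7 + 0.4·4.6 = 7.02.
E[X²] = 0.4·224.72 + 0.2·23.3 + 0.4·24.5733 = 104.377.
Var(X) = E[X²] − (E[X])² = 104.377 − 49.2804 = 55.0969.

55.097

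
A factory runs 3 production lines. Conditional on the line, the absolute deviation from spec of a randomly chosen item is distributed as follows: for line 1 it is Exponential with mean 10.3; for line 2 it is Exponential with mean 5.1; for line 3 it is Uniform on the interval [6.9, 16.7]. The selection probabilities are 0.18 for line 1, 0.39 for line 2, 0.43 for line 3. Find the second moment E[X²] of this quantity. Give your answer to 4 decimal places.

121.7948

For each component E[X²] = Var + (mean)², giving 1: 212.18; 2: 52.02; 3: 147.243.
Overall E[X²] = 0.18·212.18 + 0.39·52.02 + 0.43·147.243 = 121.795.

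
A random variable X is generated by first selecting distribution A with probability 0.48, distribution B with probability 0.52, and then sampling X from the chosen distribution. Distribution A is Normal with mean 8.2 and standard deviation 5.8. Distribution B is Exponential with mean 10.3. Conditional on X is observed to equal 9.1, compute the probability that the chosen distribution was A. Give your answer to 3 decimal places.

0.610

Likelihoods f(9.1 | ·): A: 0.06796; B: 0.0401297.
Posterior ∝ prior × likelihood. Numerator for A: 0.48·0.06796 = 0.0326208.
Normalizing constant: 0.48·0.06796 + 0.52·0.0401297 = 0.0534882.
P(A | observation) = 0.0326208 / 0.0534882 = 0.609869.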